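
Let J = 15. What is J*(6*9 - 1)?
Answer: 795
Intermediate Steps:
J*(6*9 - 1) = 15*(6*9 - 1) = 15*(54 - 1) = 15*53 = 795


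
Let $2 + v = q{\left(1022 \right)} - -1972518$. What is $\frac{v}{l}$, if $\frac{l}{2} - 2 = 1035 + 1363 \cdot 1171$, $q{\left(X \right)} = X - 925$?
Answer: $\frac{1972613}{3194220} \approx 0.61756$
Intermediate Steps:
$q{\left(X \right)} = -925 + X$ ($q{\left(X \right)} = X - 925 = -925 + X$)
$v = 1972613$ ($v = -2 + \left(\left(-925 + 1022\right) - -1972518\right) = -2 + \left(97 + 1972518\right) = -2 + 1972615 = 1972613$)
$l = 3194220$ ($l = 4 + 2 \left(1035 + 1363 \cdot 1171\right) = 4 + 2 \left(1035 + 1596073\right) = 4 + 2 \cdot 1597108 = 4 + 3194216 = 3194220$)
$\frac{v}{l} = \frac{1972613}{3194220}$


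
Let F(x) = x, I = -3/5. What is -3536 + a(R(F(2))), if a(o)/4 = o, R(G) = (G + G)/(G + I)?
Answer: -24672/7 ≈ -3524.6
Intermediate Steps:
I = -⅗ (I = -3*⅕ = -⅗ ≈ -0.60000)
R(G) = 2*G/(-⅗ + G) (R(G) = (G + G)/(G - ⅗) = (2*G)/(-⅗ + G) = 2*G/(-⅗ + G))
a(o) = 4*o
-3536 + a(R(F(2))) = -3536 + 4*(10*2/(-3 + 5*2)) = -3536 + 4*(10*2/(-3 + 10)) = -3536 + 4*(10*2/7) = -3536 + 4*(10*2*(⅐)) = -3536 + 4*(20/7) = -3536 + 80/7 = -24672/7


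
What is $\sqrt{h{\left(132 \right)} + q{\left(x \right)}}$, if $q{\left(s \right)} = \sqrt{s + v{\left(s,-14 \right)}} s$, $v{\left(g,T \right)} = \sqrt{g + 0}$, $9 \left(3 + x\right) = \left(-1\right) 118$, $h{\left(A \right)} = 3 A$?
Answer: $\frac{\sqrt{32076 - 435 \sqrt{-145 + 3 i \sqrt{145}}}}{9} \approx 19.767 - 1.6482 i$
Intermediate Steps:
$x = - \frac{145}{9}$ ($x = -3 + \frac{\left(-1\right) 118}{9} = -3 + \frac{1}{9} \left(-118\right) = -3 - \frac{118}{9} = - \frac{145}{9} \approx -16.111$)
$v{\left(g,T \right)} = \sqrt{g}$
$q{\left(s \right)} = s \sqrt{s + \sqrt{s}}$ ($q{\left(s \right)} = \sqrt{s + \sqrt{s}} s = s \sqrt{s + \sqrt{s}}$)
$\sqrt{h{\left(132 \right)} + q{\left(x \right)}} = \sqrt{3 \cdot 132 - \frac{145 \sqrt{- \frac{145}{9} + \sqrt{- \frac{145}{9}}}}{9}} = \sqrt{396 - \frac{145 \sqrt{- \frac{145}{9} + \frac{i \sqrt{145}}{3}}}{9}}$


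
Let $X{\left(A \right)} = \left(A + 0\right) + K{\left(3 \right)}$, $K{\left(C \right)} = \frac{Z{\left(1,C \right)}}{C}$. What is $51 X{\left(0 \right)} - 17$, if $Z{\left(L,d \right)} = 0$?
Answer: $-17$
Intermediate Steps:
$K{\left(C \right)} = 0$ ($K{\left(C \right)} = \frac{0}{C} = 0$)
$X{\left(A \right)} = A$ ($X{\left(A \right)} = \left(A + 0\right) + 0 = A + 0 = A$)
$51 X{\left(0 \right)} - 17 = 51 \cdot 0 - 17 = 0 - 17 = -17$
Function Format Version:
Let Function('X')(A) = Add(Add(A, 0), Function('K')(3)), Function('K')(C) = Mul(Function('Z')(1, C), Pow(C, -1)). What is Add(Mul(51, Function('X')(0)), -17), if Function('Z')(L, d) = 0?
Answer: -17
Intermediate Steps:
Function('K')(C) = 0 (Function('K')(C) = Mul(0, Pow(C, -1)) = 0)
Function('X')(A) = A (Function('X')(A) = Add(Add(A, 0), 0) = Add(A, 0) = A)
Add(Mul(51, Function('X')(0)), -17) = Add(Mul(51, 0), -17) = Add(0, -17) = -17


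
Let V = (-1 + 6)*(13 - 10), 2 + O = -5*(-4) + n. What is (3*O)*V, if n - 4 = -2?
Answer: 900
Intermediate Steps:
n = 2 (n = 4 - 2 = 2)
O = 20 (O = -2 + (-5*(-4) + 2) = -2 + (20 + 2) = -2 + 22 = 20)
V = 15 (V = 5*3 = 15)
(3*O)*V = (3*20)*15 = 60*15 = 900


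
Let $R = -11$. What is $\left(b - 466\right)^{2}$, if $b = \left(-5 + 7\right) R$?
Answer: $238144$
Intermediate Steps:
$b = -22$ ($b = \left(-5 + 7\right) \left(-11\right) = 2 \left(-11\right) = -22$)
$\left(b - 466\right)^{2} = \left(-22 - 466\right)^{2} = \left(-488\right)^{2} = 238144$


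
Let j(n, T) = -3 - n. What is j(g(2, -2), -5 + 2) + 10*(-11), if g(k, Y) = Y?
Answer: -111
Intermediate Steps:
j(g(2, -2), -5 + 2) + 10*(-11) = (-3 - 1*(-2)) + 10*(-11) = (-3 + 2) - 110 = -1 - 110 = -111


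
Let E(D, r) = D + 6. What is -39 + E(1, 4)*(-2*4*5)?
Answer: -319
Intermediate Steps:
E(D, r) = 6 + D
-39 + E(1, 4)*(-2*4*5) = -39 + (6 + 1)*(-2*4*5) = -39 + 7*(-8*5) = -39 + 7*(-40) = -39 - 280 = -319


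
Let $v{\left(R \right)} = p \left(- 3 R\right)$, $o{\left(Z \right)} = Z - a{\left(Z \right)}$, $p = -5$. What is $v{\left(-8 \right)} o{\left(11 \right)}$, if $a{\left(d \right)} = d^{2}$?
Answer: $13200$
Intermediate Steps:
$o{\left(Z \right)} = Z - Z^{2}$
$v{\left(R \right)} = 15 R$ ($v{\left(R \right)} = - 5 \left(- 3 R\right) = 15 R$)
$v{\left(-8 \right)} o{\left(11 \right)} = 15 \left(-8\right) 11 \left(1 - 11\right) = - 120 \cdot 11 \left(1 - 11\right) = - 120 \cdot 11 \left(-10\right) = \left(-120\right) \left(-110\right) = 13200$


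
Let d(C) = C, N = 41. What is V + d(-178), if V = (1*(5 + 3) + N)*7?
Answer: 165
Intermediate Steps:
V = 343 (V = (1*(5 + 3) + 41)*7 = (1*8 + 41)*7 = (8 + 41)*7 = 49*7 = 343)
V + d(-178) = 343 - 178 = 165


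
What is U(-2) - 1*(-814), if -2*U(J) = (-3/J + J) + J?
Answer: 3261/4 ≈ 815.25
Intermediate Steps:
U(J) = -J + 3/(2*J) (U(J) = -((-3/J + J) + J)/2 = -((J - 3/J) + J)/2 = -(-3/J + 2*J)/2 = -J + 3/(2*J))
U(-2) - 1*(-814) = (-1*(-2) + (3/2)/(-2)) - 1*(-814) = (2 + (3/2)*(-½)) + 814 = (2 - ¾) + 814 = 5/4 + 814 = 3261/4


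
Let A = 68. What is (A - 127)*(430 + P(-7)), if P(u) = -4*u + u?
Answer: -26609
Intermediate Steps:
P(u) = -3*u
(A - 127)*(430 + P(-7)) = (68 - 127)*(430 - 3*(-7)) = -59*(430 + 21) = -59*451 = -26609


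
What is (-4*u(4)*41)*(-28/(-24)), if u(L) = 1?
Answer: -574/3 ≈ -191.33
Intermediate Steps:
(-4*u(4)*41)*(-28/(-24)) = (-4*1*41)*(-28/(-24)) = (-4*41)*(-28*(-1/24)) = -164*7/6 = -574/3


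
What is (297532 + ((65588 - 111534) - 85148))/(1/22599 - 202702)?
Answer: -3761332362/4580862497 ≈ -0.82110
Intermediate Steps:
(297532 + ((65588 - 111534) - 85148))/(1/22599 - 202702) = (297532 + (-45946 - 85148))/(1/22599 - 202702) = (297532 - 131094)/(-4580862497/22599) = 166438*(-22599/4580862497) = -3761332362/4580862497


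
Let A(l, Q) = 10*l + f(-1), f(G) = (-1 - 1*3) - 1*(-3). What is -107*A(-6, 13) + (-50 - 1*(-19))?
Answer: 6496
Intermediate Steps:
f(G) = -1 (f(G) = (-1 - 3) + 3 = -4 + 3 = -1)
A(l, Q) = -1 + 10*l (A(l, Q) = 10*l - 1 = -1 + 10*l)
-107*A(-6, 13) + (-50 - 1*(-19)) = -107*(-1 + 10*(-6)) + (-50 - 1*(-19)) = -107*(-1 - 60) + (-50 + 19) = -107*(-61) - 31 = 6527 - 31 = 6496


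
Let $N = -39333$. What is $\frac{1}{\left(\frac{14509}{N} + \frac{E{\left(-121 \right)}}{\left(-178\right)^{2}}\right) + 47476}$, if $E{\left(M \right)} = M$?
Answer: $\frac{1246226772}{59165397765023} \approx 2.1063 \cdot 10^{-5}$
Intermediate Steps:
$\frac{1}{\left(\frac{14509}{N} + \frac{E{\left(-121 \right)}}{\left(-178\right)^{2}}\right) + 47476} = \frac{1}{\left(\frac{14509}{-39333} - \frac{121}{\left(-178\right)^{2}}\right) + 47476} = \frac{1}{\left(14509 \left(- \frac{1}{39333}\right) - \frac{121}{31684}\right) + 47476} = \frac{1}{\left(- \frac{14509}{39333} - \frac{121}{31684}\right) + 47476} = \frac{1}{- \frac{464462449}{1246226772} + 47476} = \frac{1}{\frac{59165397765023}{1246226772}} = \frac{1246226772}{59165397765023}$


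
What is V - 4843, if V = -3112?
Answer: -7955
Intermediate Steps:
V - 4843 = -3112 - 4843 = -7955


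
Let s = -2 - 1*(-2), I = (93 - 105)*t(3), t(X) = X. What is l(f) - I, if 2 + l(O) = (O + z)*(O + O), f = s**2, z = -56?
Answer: 34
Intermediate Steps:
I = -36 (I = (93 - 105)*3 = -12*3 = -36)
s = 0 (s = -2 + 2 = 0)
f = 0 (f = 0**2 = 0)
l(O) = -2 + 2*O*(-56 + O) (l(O) = -2 + (O - 56)*(O + O) = -2 + (-56 + O)*(2*O) = -2 + 2*O*(-56 + O))
l(f) - I = (-2 - 112*0 + 2*0**2) - 1*(-36) = (-2 + 0 + 2*0) + 36 = (-2 + 0 + 0) + 36 = -2 + 36 = 34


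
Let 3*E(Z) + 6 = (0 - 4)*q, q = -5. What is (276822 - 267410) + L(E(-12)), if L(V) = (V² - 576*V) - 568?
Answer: 55600/9 ≈ 6177.8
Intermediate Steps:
E(Z) = 14/3 (E(Z) = -2 + ((0 - 4)*(-5))/3 = -2 + (-4*(-5))/3 = -2 + (⅓)*20 = -2 + 20/3 = 14/3)
L(V) = -568 + V² - 576*V
(276822 - 267410) + L(E(-12)) = (276822 - 267410) + (-568 + (14/3)² - 576*14/3) = 9412 + (-568 + 196/9 - 2688) = 9412 - 29108/9 = 55600/9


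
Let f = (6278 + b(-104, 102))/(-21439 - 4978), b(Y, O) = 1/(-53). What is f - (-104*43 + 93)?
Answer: 6130709546/1400101 ≈ 4378.8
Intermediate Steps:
b(Y, O) = -1/53
f = -332733/1400101 (f = (6278 - 1/53)/(-21439 - 4978) = (332733/53)/(-26417) = (332733/53)*(-1/26417) = -332733/1400101 ≈ -0.23765)
f - (-104*43 + 93) = -332733/1400101 - (-104*43 + 93) = -332733/1400101 - (-4472 + 93) = -332733/1400101 - 1*(-4379) = -332733/1400101 + 4379 = 6130709546/1400101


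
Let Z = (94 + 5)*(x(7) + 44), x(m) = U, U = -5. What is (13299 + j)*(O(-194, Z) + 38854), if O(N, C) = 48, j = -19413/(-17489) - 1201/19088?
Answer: 86361567556963973/166915016 ≈ 5.1740e+8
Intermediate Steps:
x(m) = -5
j = 349551055/333830032 (j = -19413*(-1/17489) - 1201*1/19088 = 19413/17489 - 1201/19088 = 349551055/333830032 ≈ 1.0471)
Z = 3861 (Z = (94 + 5)*(-5 + 44) = 99*39 = 3861)
(13299 + j)*(O(-194, Z) + 38854) = (13299 + 349551055/333830032)*(48 + 38854) = (4439955146623/333830032)*38902 = 86361567556963973/166915016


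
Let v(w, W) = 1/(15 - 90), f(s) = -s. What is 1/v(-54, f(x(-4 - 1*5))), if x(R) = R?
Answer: -75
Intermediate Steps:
v(w, W) = -1/75 (v(w, W) = 1/(-75) = -1/75)
1/v(-54, f(x(-4 - 1*5))) = 1/(-1/75) = -75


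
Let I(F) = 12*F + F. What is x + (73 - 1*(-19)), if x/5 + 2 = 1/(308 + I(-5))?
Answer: 19931/243 ≈ 82.021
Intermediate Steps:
I(F) = 13*F
x = -2425/243 (x = -10 + 5/(308 + 13*(-5)) = -10 + 5/(308 - 65) = -10 + 5/243 = -2425/243 ≈ -9.9794)
x + (73 - 1*(-19)) = -2425/243 + (73 - 1*(-19)) = -2425/243 + (73 + 19) = -2425/243 + 92 = 19931/243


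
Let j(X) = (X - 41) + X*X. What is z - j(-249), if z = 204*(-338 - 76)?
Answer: -146167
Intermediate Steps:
z = -84456 (z = 204*(-414) = -84456)
j(X) = -41 + X + X² (j(X) = (-41 + X) + X² = -41 + X + X²)
z - j(-249) = -84456 - (-41 - 249 + (-249)²) = -84456 - (-41 - 249 + 62001) = -84456 - 1*61711 = -84456 - 61711 = -146167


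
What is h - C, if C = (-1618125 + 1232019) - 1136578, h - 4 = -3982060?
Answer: -2459372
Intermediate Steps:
h = -3982056 (h = 4 - 3982060 = -3982056)
C = -1522684 (C = -386106 - 1136578 = -1522684)
h - C = -3982056 - 1*(-1522684) = -3982056 + 1522684 = -2459372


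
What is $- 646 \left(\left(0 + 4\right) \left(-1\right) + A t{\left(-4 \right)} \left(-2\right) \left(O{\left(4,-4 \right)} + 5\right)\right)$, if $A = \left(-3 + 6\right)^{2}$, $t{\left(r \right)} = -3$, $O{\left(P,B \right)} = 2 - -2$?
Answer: $-311372$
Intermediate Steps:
$O{\left(P,B \right)} = 4$ ($O{\left(P,B \right)} = 2 + 2 = 4$)
$A = 9$ ($A = 3^{2} = 9$)
$- 646 \left(\left(0 + 4\right) \left(-1\right) + A t{\left(-4 \right)} \left(-2\right) \left(O{\left(4,-4 \right)} + 5\right)\right) = - 646 \left(\left(0 + 4\right) \left(-1\right) + 9 \left(-3\right) \left(-2\right) \left(4 + 5\right)\right) = - 646 \left(4 \left(-1\right) + 9 \cdot 6 \cdot 9\right) = - 646 \left(-4 + 9 \cdot 54\right) = - 646 \left(-4 + 486\right) = \left(-646\right) 482 = -311372$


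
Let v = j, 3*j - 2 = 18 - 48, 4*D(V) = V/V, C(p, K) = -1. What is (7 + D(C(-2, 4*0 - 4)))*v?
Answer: -203/3 ≈ -67.667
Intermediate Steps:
D(V) = ¼ (D(V) = (V/V)/4 = (¼)*1 = ¼)
j = -28/3 (j = ⅔ + (18 - 48)/3 = ⅔ + (⅓)*(-30) = ⅔ - 10 = -28/3 ≈ -9.3333)
v = -28/3 ≈ -9.3333
(7 + D(C(-2, 4*0 - 4)))*v = (7 + ¼)*(-28/3) = (29/4)*(-28/3) = -203/3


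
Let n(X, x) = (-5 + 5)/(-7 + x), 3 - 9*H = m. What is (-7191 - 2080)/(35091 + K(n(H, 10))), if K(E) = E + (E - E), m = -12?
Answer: -9271/35091 ≈ -0.26420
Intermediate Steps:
H = 5/3 (H = 1/3 - 1/9*(-12) = 1/3 + 4/3 = 5/3 ≈ 1.6667)
n(X, x) = 0 (n(X, x) = 0/(-7 + x) = 0)
K(E) = E (K(E) = E + 0 = E)
(-7191 - 2080)/(35091 + K(n(H, 10))) = (-7191 - 2080)/(35091 + 0) = -9271/35091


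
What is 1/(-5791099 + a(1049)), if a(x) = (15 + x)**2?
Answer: -1/4659003 ≈ -2.1464e-7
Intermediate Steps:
1/(-5791099 + a(1049)) = 1/(-5791099 + (15 + 1049)**2) = 1/(-5791099 + 1064**2) = 1/(-5791099 + 1132096) = 1/(-4659003) = -1/4659003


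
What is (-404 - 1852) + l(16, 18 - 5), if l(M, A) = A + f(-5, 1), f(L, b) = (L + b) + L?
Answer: -2252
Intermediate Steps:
f(L, b) = b + 2*L
l(M, A) = -9 + A (l(M, A) = A + (1 + 2*(-5)) = A + (1 - 10) = A - 9 = -9 + A)
(-404 - 1852) + l(16, 18 - 5) = (-404 - 1852) + (-9 + (18 - 5)) = -2256 + (-9 + 13) = -2256 + 4 = -2252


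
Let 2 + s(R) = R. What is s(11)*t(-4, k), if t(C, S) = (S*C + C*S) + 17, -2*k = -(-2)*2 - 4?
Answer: 153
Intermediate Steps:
s(R) = -2 + R
k = 0 (k = -(-(-2)*2 - 4)/2 = -(-1*(-4) - 4)/2 = -(4 - 4)/2 = -1/2*0 = 0)
t(C, S) = 17 + 2*C*S (t(C, S) = (C*S + C*S) + 17 = 2*C*S + 17 = 17 + 2*C*S)
s(11)*t(-4, k) = (-2 + 11)*(17 + 2*(-4)*0) = 9*(17 + 0) = 9*17 = 153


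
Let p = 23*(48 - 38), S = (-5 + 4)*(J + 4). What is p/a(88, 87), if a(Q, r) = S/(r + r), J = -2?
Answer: -20010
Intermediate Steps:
S = -2 (S = (-5 + 4)*(-2 + 4) = -1*2 = -2)
p = 230 (p = 23*10 = 230)
a(Q, r) = -1/r (a(Q, r) = -2/(r + r) = -2*1/(2*r) = -1/r)
p/a(88, 87) = 230/((-1/87)) = 230/((-1*1/87)) = 230/(-1/87) = 230*(-87) = -20010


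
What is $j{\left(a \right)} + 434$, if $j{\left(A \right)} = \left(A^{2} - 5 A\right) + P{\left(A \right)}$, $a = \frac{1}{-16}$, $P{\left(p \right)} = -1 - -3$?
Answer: $\frac{111697}{256} \approx 436.32$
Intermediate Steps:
$P{\left(p \right)} = 2$ ($P{\left(p \right)} = -1 + 3 = 2$)
$a = - \frac{1}{16} \approx -0.0625$
$j{\left(A \right)} = 2 + A^{2} - 5 A$ ($j{\left(A \right)} = \left(A^{2} - 5 A\right) + 2 = 2 + A^{2} - 5 A$)
$j{\left(a \right)} + 434 = \left(2 + \left(- \frac{1}{16}\right)^{2} - - \frac{5}{16}\right) + 434 = \left(2 + \frac{1}{256} + \frac{5}{16}\right) + 434 = \frac{593}{256} + 434 = \frac{111697}{256}$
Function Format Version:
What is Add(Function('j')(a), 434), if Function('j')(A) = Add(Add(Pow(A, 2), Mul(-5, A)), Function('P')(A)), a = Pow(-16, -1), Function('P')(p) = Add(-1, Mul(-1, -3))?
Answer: Rational(111697, 256) ≈ 436.32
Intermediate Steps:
Function('P')(p) = 2 (Function('P')(p) = Add(-1, 3) = 2)
a = Rational(-1, 16) ≈ -0.062500
Function('j')(A) = Add(2, Pow(A, 2), Mul(-5, A)) (Function('j')(A) = Add(Add(Pow(A, 2), Mul(-5, A)), 2) = Add(2, Pow(A, 2), Mul(-5, A)))
Add(Function('j')(a), 434) = Add(Add(2, Pow(Rational(-1, 16), 2), Mul(-5, Rational(-1, 16))), 434) = Add(Add(2, Rational(1, 256), Rational(5, 16)), 434) = Add(Rational(593, 256), 434) = Rational(111697, 256)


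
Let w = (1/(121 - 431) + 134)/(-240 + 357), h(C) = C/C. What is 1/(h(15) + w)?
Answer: 36270/77809 ≈ 0.46614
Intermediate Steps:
h(C) = 1
w = 41539/36270 (w = (1/(-310) + 134)/117 = (-1/310 + 134)*(1/117) = (41539/310)*(1/117) = 41539/36270 ≈ 1.1453)
1/(h(15) + w) = 1/(1 + 41539/36270) = 1/(77809/36270) = 36270/77809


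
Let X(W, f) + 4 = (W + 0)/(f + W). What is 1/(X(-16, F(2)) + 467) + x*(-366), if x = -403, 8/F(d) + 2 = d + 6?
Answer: 752977301/5105 ≈ 1.4750e+5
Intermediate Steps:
F(d) = 8/(4 + d) (F(d) = 8/(-2 + (d + 6)) = 8/(-2 + (6 + d)) = 8/(4 + d))
X(W, f) = -4 + W/(W + f) (X(W, f) = -4 + (W + 0)/(f + W) = -4 + W/(W + f))
1/(X(-16, F(2)) + 467) + x*(-366) = 1/((-32/(4 + 2) - 3*(-16))/(-16 + 8/(4 + 2)) + 467) - 403*(-366) = 1/((-32/6 + 48)/(-16 + 8/6) + 467) + 147498 = 1/((-32/6 + 48)/(-16 + 8*(⅙)) + 467) + 147498 = 1/((-4*4/3 + 48)/(-16 + 4/3) + 467) + 147498 = 1/((-16/3 + 48)/(-44/3) + 467) + 147498 = 1/(-3/44*128/3 + 467) + 147498 = 1/(-32/11 + 467) + 147498 = 1/(5105/11) + 147498 = 11/5105 + 147498 = 752977301/5105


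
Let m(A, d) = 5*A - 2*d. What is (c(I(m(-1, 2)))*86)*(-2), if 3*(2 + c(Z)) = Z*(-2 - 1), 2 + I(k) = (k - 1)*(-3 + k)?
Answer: 20640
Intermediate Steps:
m(A, d) = -2*d + 5*A
I(k) = -2 + (-1 + k)*(-3 + k) (I(k) = -2 + (k - 1)*(-3 + k) = -2 + (-1 + k)*(-3 + k))
c(Z) = -2 - Z (c(Z) = -2 + (Z*(-2 - 1))/3 = -2 + (Z*(-3))/3 = -2 + (-3*Z)/3 = -2 - Z)
(c(I(m(-1, 2)))*86)*(-2) = ((-2 - (1 + (-2*2 + 5*(-1))**2 - 4*(-2*2 + 5*(-1))))*86)*(-2) = ((-2 - (1 + (-4 - 5)**2 - 4*(-4 - 5)))*86)*(-2) = ((-2 - (1 + (-9)**2 - 4*(-9)))*86)*(-2) = ((-2 - (1 + 81 + 36))*86)*(-2) = ((-2 - 1*118)*86)*(-2) = ((-2 - 118)*86)*(-2) = -120*86*(-2) = -10320*(-2) = 20640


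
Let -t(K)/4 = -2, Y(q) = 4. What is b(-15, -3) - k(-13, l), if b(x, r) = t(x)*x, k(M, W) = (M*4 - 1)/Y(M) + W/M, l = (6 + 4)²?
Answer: -5151/52 ≈ -99.058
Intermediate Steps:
t(K) = 8 (t(K) = -4*(-2) = 8)
l = 100 (l = 10² = 100)
k(M, W) = -¼ + M + W/M (k(M, W) = (M*4 - 1)/4 + W/M = (4*M - 1)*(¼) + W/M = (-1 + 4*M)*(¼) + W/M = (-¼ + M) + W/M = -¼ + M + W/M)
b(x, r) = 8*x
b(-15, -3) - k(-13, l) = 8*(-15) - (-¼ - 13 + 100/(-13)) = -120 - (-¼ - 13 + 100*(-1/13)) = -120 - (-¼ - 13 - 100/13) = -120 - 1*(-1089/52) = -120 + 1089/52 = -5151/52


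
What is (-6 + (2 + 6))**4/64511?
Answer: 16/64511 ≈ 0.00024802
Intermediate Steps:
(-6 + (2 + 6))**4/64511 = (-6 + 8)**4*(1/64511) = 2**4*(1/64511) = 16*(1/64511) = 16/64511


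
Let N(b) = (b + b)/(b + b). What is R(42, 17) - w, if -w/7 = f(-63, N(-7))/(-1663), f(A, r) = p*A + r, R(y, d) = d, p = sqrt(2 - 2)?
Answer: 28264/1663 ≈ 16.996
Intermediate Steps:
p = 0 (p = sqrt(0) = 0)
N(b) = 1 (N(b) = (2*b)/((2*b)) = (2*b)*(1/(2*b)) = 1)
f(A, r) = r (f(A, r) = 0*A + r = 0 + r = r)
w = 7/1663 (w = -7/(-1663) = -7*(-1)/1663 = -7*(-1/1663) = 7/1663 ≈ 0.0042093)
R(42, 17) - w = 17 - 1*7/1663 = 17 - 7/1663 = 28264/1663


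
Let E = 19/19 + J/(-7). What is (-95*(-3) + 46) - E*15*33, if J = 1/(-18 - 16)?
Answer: -39527/238 ≈ -166.08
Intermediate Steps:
J = -1/34 (J = 1/(-34) = -1/34 ≈ -0.029412)
E = 239/238 (E = 19/19 - 1/34/(-7) = 19*(1/19) - 1/34*(-1/7) = 1 + 1/238 = 239/238 ≈ 1.0042)
(-95*(-3) + 46) - E*15*33 = (-95*(-3) + 46) - (239/238)*15*33 = (285 + 46) - 3585*33/238 = 331 - 1*118305/238 = 331 - 118305/238 = -39527/238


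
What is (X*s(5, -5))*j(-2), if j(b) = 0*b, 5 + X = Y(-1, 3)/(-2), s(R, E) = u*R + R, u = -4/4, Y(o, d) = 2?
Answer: 0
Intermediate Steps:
u = -1 (u = -4*¼ = -1)
s(R, E) = 0 (s(R, E) = -R + R = 0)
X = -6 (X = -5 + 2/(-2) = -5 + 2*(-½) = -5 - 1 = -6)
j(b) = 0
(X*s(5, -5))*j(-2) = -6*0*0 = 0*0 = 0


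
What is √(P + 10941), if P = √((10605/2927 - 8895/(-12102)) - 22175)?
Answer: √(1525366663125664884 + 177112770*I*√13737666861037702)/11807518 ≈ 104.6 + 0.71174*I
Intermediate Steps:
P = 15*I*√13737666861037702/11807518 (P = √((10605*(1/2927) - 8895*(-1/12102)) - 22175) = √((10605/2927 + 2965/4034) - 22175) = √(51459125/11807518 - 22175) = √(-261780252525/11807518) = 15*I*√13737666861037702/11807518 ≈ 148.9*I)
√(P + 10941) = √(15*I*√13737666861037702/11807518 + 10941) = √(10941 + 15*I*√13737666861037702/11807518)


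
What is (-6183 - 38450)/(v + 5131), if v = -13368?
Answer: 44633/8237 ≈ 5.4186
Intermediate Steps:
(-6183 - 38450)/(v + 5131) = (-6183 - 38450)/(-13368 + 5131) = -44633/(-8237) = -44633*(-1/8237) = 44633/8237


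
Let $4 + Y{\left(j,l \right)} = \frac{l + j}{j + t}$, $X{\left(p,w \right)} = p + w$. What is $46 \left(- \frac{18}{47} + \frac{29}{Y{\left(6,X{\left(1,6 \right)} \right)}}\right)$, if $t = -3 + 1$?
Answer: $- \frac{253276}{141} \approx -1796.3$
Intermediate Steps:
$t = -2$
$Y{\left(j,l \right)} = -4 + \frac{j + l}{-2 + j}$ ($Y{\left(j,l \right)} = -4 + \frac{l + j}{j - 2} = -4 + \frac{j + l}{-2 + j}$)
$46 \left(- \frac{18}{47} + \frac{29}{Y{\left(6,X{\left(1,6 \right)} \right)}}\right) = 46 \left(- \frac{18}{47} + \frac{29}{\frac{1}{-2 + 6} \left(8 + \left(1 + 6\right) - 18\right)}\right) = 46 \left(\left(-18\right) \frac{1}{47} + \frac{29}{\frac{1}{4} \left(8 + 7 - 18\right)}\right) = 46 \left(- \frac{18}{47} + \frac{29}{\frac{1}{4} \left(-3\right)}\right) = 46 \left(- \frac{18}{47} + \frac{29}{- \frac{3}{4}}\right) = 46 \left(- \frac{18}{47} + 29 \left(- \frac{4}{3}\right)\right) = 46 \left(- \frac{18}{47} - \frac{116}{3}\right) = 46 \left(- \frac{5506}{141}\right) = - \frac{253276}{141}$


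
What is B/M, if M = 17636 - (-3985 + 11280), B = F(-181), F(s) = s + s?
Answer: -362/10341 ≈ -0.035006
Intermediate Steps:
F(s) = 2*s
B = -362 (B = 2*(-181) = -362)
M = 10341 (M = 17636 - 1*7295 = 17636 - 7295 = 10341)
B/M = -362/10341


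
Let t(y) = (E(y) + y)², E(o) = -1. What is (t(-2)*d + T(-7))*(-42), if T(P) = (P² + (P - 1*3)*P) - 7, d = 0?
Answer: -4704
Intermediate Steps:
t(y) = (-1 + y)²
T(P) = -7 + P² + P*(-3 + P) (T(P) = (P² + (P - 3)*P) - 7 = (P² + (-3 + P)*P) - 7 = (P² + P*(-3 + P)) - 7 = -7 + P² + P*(-3 + P))
(t(-2)*d + T(-7))*(-42) = ((-1 - 2)²*0 + (-7 - 3*(-7) + 2*(-7)²))*(-42) = ((-3)²*0 + (-7 + 21 + 2*49))*(-42) = (9*0 + (-7 + 21 + 98))*(-42) = (0 + 112)*(-42) = 112*(-42) = -4704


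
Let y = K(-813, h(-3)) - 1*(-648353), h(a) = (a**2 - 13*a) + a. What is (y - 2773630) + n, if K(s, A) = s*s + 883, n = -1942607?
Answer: -3406032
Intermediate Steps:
h(a) = a**2 - 12*a
K(s, A) = 883 + s**2 (K(s, A) = s**2 + 883 = 883 + s**2)
y = 1310205 (y = (883 + (-813)**2) - 1*(-648353) = (883 + 660969) + 648353 = 661852 + 648353 = 1310205)
(y - 2773630) + n = (1310205 - 2773630) - 1942607 = -1463425 - 1942607 = -3406032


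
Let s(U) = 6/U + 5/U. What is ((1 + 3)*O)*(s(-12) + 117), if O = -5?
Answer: -6965/3 ≈ -2321.7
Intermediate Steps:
s(U) = 11/U
((1 + 3)*O)*(s(-12) + 117) = ((1 + 3)*(-5))*(11/(-12) + 117) = (4*(-5))*(11*(-1/12) + 117) = -20*(-11/12 + 117) = -20*1393/12 = -6965/3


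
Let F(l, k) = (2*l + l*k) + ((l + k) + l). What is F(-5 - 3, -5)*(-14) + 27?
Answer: -15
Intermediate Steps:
F(l, k) = k + 4*l + k*l (F(l, k) = (2*l + k*l) + ((k + l) + l) = (2*l + k*l) + (k + 2*l) = k + 4*l + k*l)
F(-5 - 3, -5)*(-14) + 27 = (-5 + 4*(-5 - 3) - 5*(-5 - 3))*(-14) + 27 = (-5 + 4*(-8) - 5*(-8))*(-14) + 27 = (-5 - 32 + 40)*(-14) + 27 = 3*(-14) + 27 = -42 + 27 = -15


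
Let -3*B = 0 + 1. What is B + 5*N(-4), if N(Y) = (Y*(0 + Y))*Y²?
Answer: 3839/3 ≈ 1279.7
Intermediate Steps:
B = -⅓ (B = -(0 + 1)/3 = -⅓*1 = -⅓ ≈ -0.33333)
N(Y) = Y⁴ (N(Y) = (Y*Y)*Y² = Y²*Y² = Y⁴)
B + 5*N(-4) = -⅓ + 5*(-4)⁴ = -⅓ + 5*256 = -⅓ + 1280 = 3839/3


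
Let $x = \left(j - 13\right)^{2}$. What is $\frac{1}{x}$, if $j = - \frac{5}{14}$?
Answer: $\frac{196}{34969} \approx 0.005605$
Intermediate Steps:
$j = - \frac{5}{14}$ ($j = \left(-5\right) \frac{1}{14} = - \frac{5}{14} \approx -0.35714$)
$x = \frac{34969}{196}$ ($x = \left(- \frac{5}{14} - 13\right)^{2} = \left(- \frac{187}{14}\right)^{2} = \frac{34969}{196} \approx 178.41$)
$\frac{1}{x} = \frac{1}{\frac{34969}{196}} = \frac{196}{34969}$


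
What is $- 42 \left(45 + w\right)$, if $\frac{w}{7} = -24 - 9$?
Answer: $7812$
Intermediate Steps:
$w = -231$ ($w = 7 \left(-24 - 9\right) = 7 \left(-33\right) = -231$)
$- 42 \left(45 + w\right) = - 42 \left(45 - 231\right) = \left(-42\right) \left(-186\right) = 7812$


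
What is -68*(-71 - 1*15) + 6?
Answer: 5854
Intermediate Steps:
-68*(-71 - 1*15) + 6 = -68*(-71 - 15) + 6 = -68*(-86) + 6 = 5848 + 6 = 5854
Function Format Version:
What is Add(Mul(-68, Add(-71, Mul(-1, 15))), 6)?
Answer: 5854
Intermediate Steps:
Add(Mul(-68, Add(-71, Mul(-1, 15))), 6) = Add(Mul(-68, Add(-71, -15)), 6) = Add(Mul(-68, -86), 6) = Add(5848, 6) = 5854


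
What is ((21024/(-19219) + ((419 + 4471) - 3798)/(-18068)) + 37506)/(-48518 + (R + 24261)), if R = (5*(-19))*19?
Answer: -3255879023643/2262500155826 ≈ -1.4391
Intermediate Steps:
R = -1805 (R = -95*19 = -1805)
((21024/(-19219) + ((419 + 4471) - 3798)/(-18068)) + 37506)/(-48518 + (R + 24261)) = ((21024/(-19219) + ((419 + 4471) - 3798)/(-18068)) + 37506)/(-48518 + (-1805 + 24261)) = ((21024*(-1/19219) + (4890 - 3798)*(-1/18068)) + 37506)/(-48518 + 22456) = ((-21024/19219 + 1092*(-1/18068)) + 37506)/(-26062) = ((-21024/19219 - 273/4517) + 37506)*(-1/26062) = (-100212195/86812223 + 37506)*(-1/26062) = (3255879023643/86812223)*(-1/26062) = -3255879023643/2262500155826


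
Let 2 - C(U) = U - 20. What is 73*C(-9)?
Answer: 2263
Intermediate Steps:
C(U) = 22 - U (C(U) = 2 - (U - 20) = 2 - (-20 + U) = 2 + (20 - U) = 22 - U)
73*C(-9) = 73*(22 - 1*(-9)) = 73*(22 + 9) = 73*31 = 2263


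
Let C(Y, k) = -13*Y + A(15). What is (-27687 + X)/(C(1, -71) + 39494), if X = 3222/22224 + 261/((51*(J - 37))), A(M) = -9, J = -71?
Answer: -15690499837/22369256064 ≈ -0.70143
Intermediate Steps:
X = 55307/566712 (X = 3222/22224 + 261/((51*(-71 - 37))) = 3222*(1/22224) + 261/((51*(-108))) = 537/3704 + 261/(-5508) = 537/3704 + 261*(-1/5508) = 537/3704 - 29/612 = 55307/566712 ≈ 0.097593)
C(Y, k) = -9 - 13*Y (C(Y, k) = -13*Y - 9 = -9 - 13*Y)
(-27687 + X)/(C(1, -71) + 39494) = (-27687 + 55307/566712)/((-9 - 13*1) + 39494) = -15690499837/(566712*((-9 - 13) + 39494)) = -15690499837/(566712*(-22 + 39494)) = -15690499837/566712/39472 = -15690499837/566712*1/39472 = -15690499837/22369256064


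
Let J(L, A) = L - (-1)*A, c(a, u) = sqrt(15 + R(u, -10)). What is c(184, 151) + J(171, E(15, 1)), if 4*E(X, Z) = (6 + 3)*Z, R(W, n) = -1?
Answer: 693/4 + sqrt(14) ≈ 176.99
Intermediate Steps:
c(a, u) = sqrt(14) (c(a, u) = sqrt(15 - 1) = sqrt(14))
E(X, Z) = 9*Z/4 (E(X, Z) = ((6 + 3)*Z)/4 = (9*Z)/4 = 9*Z/4)
J(L, A) = A + L (J(L, A) = L + A = A + L)
c(184, 151) + J(171, E(15, 1)) = sqrt(14) + ((9/4)*1 + 171) = sqrt(14) + (9/4 + 171) = sqrt(14) + 693/4 = 693/4 + sqrt(14)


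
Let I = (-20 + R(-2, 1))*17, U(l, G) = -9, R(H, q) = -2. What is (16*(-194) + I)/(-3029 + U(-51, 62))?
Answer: 1739/1519 ≈ 1.1448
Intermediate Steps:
I = -374 (I = (-20 - 2)*17 = -22*17 = -374)
(16*(-194) + I)/(-3029 + U(-51, 62)) = (16*(-194) - 374)/(-3029 - 9) = (-3104 - 374)/(-3038) = -3478*(-1/3038) = 1739/1519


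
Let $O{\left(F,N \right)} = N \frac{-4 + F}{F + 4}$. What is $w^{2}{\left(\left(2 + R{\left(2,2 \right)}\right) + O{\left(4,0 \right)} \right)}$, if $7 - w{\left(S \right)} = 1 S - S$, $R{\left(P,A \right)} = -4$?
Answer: $49$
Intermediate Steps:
$O{\left(F,N \right)} = \frac{N \left(-4 + F\right)}{4 + F}$ ($O{\left(F,N \right)} = N \frac{-4 + F}{4 + F} = \frac{N \left(-4 + F\right)}{4 + F}$)
$w{\left(S \right)} = 7$ ($w{\left(S \right)} = 7 - \left(1 S - S\right) = 7 - \left(S - S\right) = 7 - 0 = 7 + 0 = 7$)
$w^{2}{\left(\left(2 + R{\left(2,2 \right)}\right) + O{\left(4,0 \right)} \right)} = 7^{2} = 49$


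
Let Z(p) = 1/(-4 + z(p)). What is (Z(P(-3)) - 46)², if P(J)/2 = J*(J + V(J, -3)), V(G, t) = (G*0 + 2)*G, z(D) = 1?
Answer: 19321/9 ≈ 2146.8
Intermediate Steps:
V(G, t) = 2*G (V(G, t) = (0 + 2)*G = 2*G)
P(J) = 6*J² (P(J) = 2*(J*(J + 2*J)) = 2*(J*(3*J)) = 2*(3*J²) = 6*J²)
Z(p) = -⅓ (Z(p) = 1/(-4 + 1) = 1/(-3) = -⅓)
(Z(P(-3)) - 46)² = (-⅓ - 46)² = (-139/3)² = 19321/9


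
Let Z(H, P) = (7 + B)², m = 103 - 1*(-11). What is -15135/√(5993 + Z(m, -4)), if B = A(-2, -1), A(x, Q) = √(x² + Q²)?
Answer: -15135/√(6047 + 14*√5) ≈ -194.13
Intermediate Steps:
A(x, Q) = √(Q² + x²)
B = √5 (B = √((-1)² + (-2)²) = √(1 + 4) = √5 ≈ 2.2361)
m = 114 (m = 103 + 11 = 114)
Z(H, P) = (7 + √5)²
-15135/√(5993 + Z(m, -4)) = -15135/√(5993 + (7 + √5)²)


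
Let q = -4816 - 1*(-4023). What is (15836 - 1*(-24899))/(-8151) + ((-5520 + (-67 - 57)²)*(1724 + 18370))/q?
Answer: -124177617763/497211 ≈ -2.4975e+5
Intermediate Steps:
q = -793 (q = -4816 + 4023 = -793)
(15836 - 1*(-24899))/(-8151) + ((-5520 + (-67 - 57)²)*(1724 + 18370))/q = (15836 - 1*(-24899))/(-8151) + ((-5520 + (-67 - 57)²)*(1724 + 18370))/(-793) = (15836 + 24899)*(-1/8151) + ((-5520 + (-124)²)*20094)*(-1/793) = 40735*(-1/8151) + ((-5520 + 15376)*20094)*(-1/793) = -40735/8151 + (9856*20094)*(-1/793) = -40735/8151 + 198046464*(-1/793) = -40735/8151 - 198046464/793 = -124177617763/497211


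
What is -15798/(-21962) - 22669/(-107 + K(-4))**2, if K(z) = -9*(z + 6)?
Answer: -125506414/171578125 ≈ -0.73148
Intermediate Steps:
K(z) = -54 - 9*z (K(z) = -9*(6 + z) = -54 - 9*z)
-15798/(-21962) - 22669/(-107 + K(-4))**2 = -15798/(-21962) - 22669/(-107 + (-54 - 9*(-4)))**2 = -15798*(-1/21962) - 22669/(-107 + (-54 + 36))**2 = 7899/10981 - 22669/(-107 - 18)**2 = 7899/10981 - 22669/((-125)**2) = 7899/10981 - 22669/15625 = -125506414/171578125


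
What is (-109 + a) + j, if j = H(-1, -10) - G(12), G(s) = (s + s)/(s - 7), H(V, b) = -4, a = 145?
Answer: 136/5 ≈ 27.200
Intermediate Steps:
G(s) = 2*s/(-7 + s) (G(s) = (2*s)/(-7 + s) = 2*s/(-7 + s))
j = -44/5 (j = -4 - 2*12/(-7 + 12) = -4 - 2*12/5 = -4 - 1*24/5 = -4 - 24/5 = -44/5 ≈ -8.8000)
(-109 + a) + j = (-109 + 145) - 44/5 = 36 - 44/5 = 136/5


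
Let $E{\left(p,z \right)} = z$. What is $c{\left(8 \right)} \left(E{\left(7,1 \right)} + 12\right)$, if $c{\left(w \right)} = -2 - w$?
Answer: $-130$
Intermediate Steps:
$c{\left(8 \right)} \left(E{\left(7,1 \right)} + 12\right) = \left(-2 - 8\right) \left(1 + 12\right) = \left(-2 - 8\right) 13 = \left(-10\right) 13 = -130$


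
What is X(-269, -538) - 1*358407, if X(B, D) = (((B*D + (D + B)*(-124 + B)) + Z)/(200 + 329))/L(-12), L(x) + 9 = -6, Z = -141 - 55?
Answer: -2844421222/7935 ≈ -3.5847e+5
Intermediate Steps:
Z = -196
L(x) = -15 (L(x) = -9 - 6 = -15)
X(B, D) = 196/7935 - B*D/7935 - (-124 + B)*(B + D)/7935 (X(B, D) = (((B*D + (D + B)*(-124 + B)) - 196)/(200 + 329))/(-15) = (((B*D + (B + D)*(-124 + B)) - 196)/529)*(-1/15) = (((B*D + (-124 + B)*(B + D)) - 196)*(1/529))*(-1/15) = ((-196 + B*D + (-124 + B)*(B + D))*(1/529))*(-1/15) = (-196/529 + B*D/529 + (-124 + B)*(B + D)/529)*(-1/15) = 196/7935 - B*D/7935 - (-124 + B)*(B + D)/7935)
X(-269, -538) - 1*358407 = (196/7935 - 1/7935*(-269)² + (124/7935)*(-269) + (124/7935)*(-538) - 2/7935*(-269)*(-538)) - 1*358407 = (196/7935 - 1/7935*72361 - 33356/7935 - 66712/7935 - 289444/7935) - 358407 = (196/7935 - 72361/7935 - 33356/7935 - 66712/7935 - 289444/7935) - 358407 = -461677/7935 - 358407 = -2844421222/7935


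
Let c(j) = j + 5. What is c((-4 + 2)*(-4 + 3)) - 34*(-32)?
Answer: 1095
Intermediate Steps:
c(j) = 5 + j
c((-4 + 2)*(-4 + 3)) - 34*(-32) = (5 + (-4 + 2)*(-4 + 3)) - 34*(-32) = (5 - 2*(-1)) + 1088 = (5 + 2) + 1088 = 7 + 1088 = 1095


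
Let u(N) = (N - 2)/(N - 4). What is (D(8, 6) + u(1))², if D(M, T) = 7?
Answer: 484/9 ≈ 53.778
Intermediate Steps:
u(N) = (-2 + N)/(-4 + N)
(D(8, 6) + u(1))² = (7 + (-2 + 1)/(-4 + 1))² = (7 - 1/(-3))² = (7 - ⅓*(-1))² = (7 + ⅓)² = (22/3)² = 484/9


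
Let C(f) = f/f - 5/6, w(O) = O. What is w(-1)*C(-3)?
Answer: -⅙ ≈ -0.16667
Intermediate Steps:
C(f) = ⅙ (C(f) = 1 - 5*⅙ = 1 - ⅚ = ⅙)
w(-1)*C(-3) = -1*⅙ = -⅙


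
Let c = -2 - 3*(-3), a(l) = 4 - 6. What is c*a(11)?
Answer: -14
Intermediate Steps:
a(l) = -2
c = 7 (c = -2 + 9 = 7)
c*a(11) = 7*(-2) = -14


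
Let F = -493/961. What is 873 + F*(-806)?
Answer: 39881/31 ≈ 1286.5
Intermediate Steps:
F = -493/961 (F = -493*1/961 = -493/961 ≈ -0.51301)
873 + F*(-806) = 873 - 493/961*(-806) = 873 + 12818/31 = 39881/31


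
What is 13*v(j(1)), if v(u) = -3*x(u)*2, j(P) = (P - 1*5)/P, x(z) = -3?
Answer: 234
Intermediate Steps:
j(P) = (-5 + P)/P (j(P) = (P - 5)/P = (-5 + P)/P)
v(u) = 18 (v(u) = -3*(-3)*2 = 9*2 = 18)
13*v(j(1)) = 13*18 = 234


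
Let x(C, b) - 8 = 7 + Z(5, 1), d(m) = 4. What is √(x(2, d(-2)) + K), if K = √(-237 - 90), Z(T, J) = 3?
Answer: √(18 + I*√327) ≈ 4.6645 + 1.9384*I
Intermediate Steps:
K = I*√327 (K = √(-327) = I*√327 ≈ 18.083*I)
x(C, b) = 18 (x(C, b) = 8 + (7 + 3) = 8 + 10 = 18)
√(x(2, d(-2)) + K) = √(18 + I*√327)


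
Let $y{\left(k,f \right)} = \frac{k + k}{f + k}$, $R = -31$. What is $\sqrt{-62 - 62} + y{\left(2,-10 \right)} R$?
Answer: $\frac{31}{2} + 2 i \sqrt{31} \approx 15.5 + 11.136 i$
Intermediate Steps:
$y{\left(k,f \right)} = \frac{2 k}{f + k}$
$\sqrt{-62 - 62} + y{\left(2,-10 \right)} R = \sqrt{-62 - 62} + 2 \cdot 2 \frac{1}{-10 + 2} \left(-31\right) = \sqrt{-124} + 2 \cdot 2 \frac{1}{-8} \left(-31\right) = 2 i \sqrt{31} + 2 \cdot 2 \left(- \frac{1}{8}\right) \left(-31\right) = 2 i \sqrt{31} - - \frac{31}{2} = 2 i \sqrt{31} + \frac{31}{2} = \frac{31}{2} + 2 i \sqrt{31}$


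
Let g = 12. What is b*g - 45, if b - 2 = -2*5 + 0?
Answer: -141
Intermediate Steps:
b = -8 (b = 2 + (-2*5 + 0) = 2 + (-10 + 0) = 2 - 10 = -8)
b*g - 45 = -8*12 - 45 = -96 - 45 = -141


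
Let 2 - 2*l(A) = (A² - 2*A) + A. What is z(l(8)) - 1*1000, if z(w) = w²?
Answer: -271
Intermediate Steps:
l(A) = 1 + A/2 - A²/2 (l(A) = 1 - ((A² - 2*A) + A)/2 = 1 - (A² - A)/2 = 1 + (A/2 - A²/2) = 1 + A/2 - A²/2)
z(l(8)) - 1*1000 = (1 + (½)*8 - ½*8²)² - 1*1000 = (1 + 4 - ½*64)² - 1000 = (1 + 4 - 32)² - 1000 = (-27)² - 1000 = 729 - 1000 = -271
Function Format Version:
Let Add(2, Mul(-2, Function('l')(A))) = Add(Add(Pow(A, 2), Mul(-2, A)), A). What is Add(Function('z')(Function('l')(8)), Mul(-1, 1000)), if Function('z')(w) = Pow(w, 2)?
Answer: -271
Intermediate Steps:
Function('l')(A) = Add(1, Mul(Rational(1, 2), A), Mul(Rational(-1, 2), Pow(A, 2))) (Function('l')(A) = Add(1, Mul(Rational(-1, 2), Add(Add(Pow(A, 2), Mul(-2, A)), A))) = Add(1, Mul(Rational(-1, 2), Add(Pow(A, 2), Mul(-1, A)))) = Add(1, Add(Mul(Rational(1, 2), A), Mul(Rational(-1, 2), Pow(A, 2)))) = Add(1, Mul(Rational(1, 2), A), Mul(Rational(-1, 2), Pow(A, 2))))
Add(Function('z')(Function('l')(8)), Mul(-1, 1000)) = Add(Pow(Add(1, Mul(Rational(1, 2), 8), Mul(Rational(-1, 2), Pow(8, 2))), 2), Mul(-1, 1000)) = Add(Pow(Add(1, 4, Mul(Rational(-1, 2), 64)), 2), -1000) = Add(Pow(Add(1, 4, -32), 2), -1000) = Add(Pow(-27, 2), -1000) = Add(729, -1000) = -271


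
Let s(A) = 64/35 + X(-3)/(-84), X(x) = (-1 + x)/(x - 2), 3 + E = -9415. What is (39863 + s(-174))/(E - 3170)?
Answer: -2092903/660870 ≈ -3.1669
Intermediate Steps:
E = -9418 (E = -3 - 9415 = -9418)
X(x) = (-1 + x)/(-2 + x)
s(A) = 191/105 (s(A) = 64/35 + ((-1 - 3)/(-2 - 3))/(-84) = 64*(1/35) + (-4/(-5))*(-1/84) = 64/35 - 1/5*(-4)*(-1/84) = 64/35 + (4/5)*(-1/84) = 64/35 - 1/105 = 191/105)
(39863 + s(-174))/(E - 3170) = (39863 + 191/105)/(-9418 - 3170) = (4185806/105)/(-12588) = (4185806/105)*(-1/12588) = -2092903/660870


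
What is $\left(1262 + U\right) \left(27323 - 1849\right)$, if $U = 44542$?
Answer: $1166811096$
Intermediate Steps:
$\left(1262 + U\right) \left(27323 - 1849\right) = \left(1262 + 44542\right) \left(27323 - 1849\right) = 45804 \cdot 25474 = 1166811096$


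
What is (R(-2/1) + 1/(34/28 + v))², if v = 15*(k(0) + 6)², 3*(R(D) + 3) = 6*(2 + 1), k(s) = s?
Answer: 517335025/57410929 ≈ 9.0111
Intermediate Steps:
R(D) = 3 (R(D) = -3 + (6*(2 + 1))/3 = -3 + (6*3)/3 = -3 + (⅓)*18 = -3 + 6 = 3)
v = 540 (v = 15*(0 + 6)² = 15*6² = 15*36 = 540)
(R(-2/1) + 1/(34/28 + v))² = (3 + 1/(34/28 + 540))² = (3 + 1/(34*(1/28) + 540))² = (3 + 1/(17/14 + 540))² = (3 + 1/(7577/14))² = (3 + 14/7577)² = (22745/7577)² = 517335025/57410929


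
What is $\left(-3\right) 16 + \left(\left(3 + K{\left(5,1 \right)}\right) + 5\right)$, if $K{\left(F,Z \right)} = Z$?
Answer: $-39$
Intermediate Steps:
$\left(-3\right) 16 + \left(\left(3 + K{\left(5,1 \right)}\right) + 5\right) = \left(-3\right) 16 + \left(\left(3 + 1\right) + 5\right) = -48 + \left(4 + 5\right) = -48 + 9 = -39$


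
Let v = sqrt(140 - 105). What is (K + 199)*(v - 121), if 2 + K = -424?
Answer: 27467 - 227*sqrt(35) ≈ 26124.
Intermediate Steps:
K = -426 (K = -2 - 424 = -426)
v = sqrt(35) ≈ 5.9161
(K + 199)*(v - 121) = (-426 + 199)*(sqrt(35) - 121) = -227*(-121 + sqrt(35)) = 27467 - 227*sqrt(35)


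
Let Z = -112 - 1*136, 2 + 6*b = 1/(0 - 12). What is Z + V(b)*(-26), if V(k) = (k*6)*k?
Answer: -115261/432 ≈ -266.81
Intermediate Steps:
b = -25/72 (b = -1/3 + 1/(6*(0 - 12)) = -1/3 + (1/6)/(-12) = -1/3 + (1/6)*(-1/12) = -1/3 - 1/72 = -25/72 ≈ -0.34722)
Z = -248 (Z = -112 - 136 = -248)
V(k) = 6*k**2 (V(k) = (6*k)*k = 6*k**2)
Z + V(b)*(-26) = -248 + (6*(-25/72)**2)*(-26) = -248 + (6*(625/5184))*(-26) = -248 + (625/864)*(-26) = -248 - 8125/432 = -115261/432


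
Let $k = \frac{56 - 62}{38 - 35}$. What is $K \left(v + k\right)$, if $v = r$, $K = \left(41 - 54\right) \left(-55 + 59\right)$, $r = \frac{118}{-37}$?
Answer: $\frac{9984}{37} \approx 269.84$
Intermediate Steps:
$r = - \frac{118}{37}$ ($r = 118 \left(- \frac{1}{37}\right) = - \frac{118}{37} \approx -3.1892$)
$k = -2$ ($k = - \frac{6}{3} = \left(-6\right) \frac{1}{3} = -2$)
$K = -52$ ($K = \left(-13\right) 4 = -52$)
$v = - \frac{118}{37} \approx -3.1892$
$K \left(v + k\right) = - 52 \left(- \frac{118}{37} - 2\right) = \left(-52\right) \left(- \frac{192}{37}\right) = \frac{9984}{37}$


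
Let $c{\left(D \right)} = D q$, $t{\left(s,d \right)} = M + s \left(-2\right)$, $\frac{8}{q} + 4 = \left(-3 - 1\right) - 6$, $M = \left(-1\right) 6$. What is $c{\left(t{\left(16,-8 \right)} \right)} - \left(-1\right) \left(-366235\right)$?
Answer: $- \frac{2563493}{7} \approx -3.6621 \cdot 10^{5}$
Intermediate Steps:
$M = -6$
$q = - \frac{4}{7}$ ($q = \frac{8}{-4 - 10} = \frac{8}{-14} = 8 \left(- \frac{1}{14}\right) = - \frac{4}{7} \approx -0.57143$)
$t{\left(s,d \right)} = -6 - 2 s$ ($t{\left(s,d \right)} = -6 + s \left(-2\right) = -6 - 2 s$)
$c{\left(D \right)} = - \frac{4 D}{7}$ ($c{\left(D \right)} = D \left(- \frac{4}{7}\right) = - \frac{4 D}{7}$)
$c{\left(t{\left(16,-8 \right)} \right)} - \left(-1\right) \left(-366235\right) = - \frac{4 \left(-6 - 32\right)}{7} - \left(-1\right) \left(-366235\right) = - \frac{4 \left(-6 - 32\right)}{7} - 366235 = \left(- \frac{4}{7}\right) \left(-38\right) - 366235 = \frac{152}{7} - 366235 = - \frac{2563493}{7}$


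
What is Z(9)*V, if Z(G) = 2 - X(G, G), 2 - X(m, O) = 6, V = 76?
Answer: 456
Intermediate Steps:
X(m, O) = -4 (X(m, O) = 2 - 1*6 = 2 - 6 = -4)
Z(G) = 6 (Z(G) = 2 - 1*(-4) = 2 + 4 = 6)
Z(9)*V = 6*76 = 456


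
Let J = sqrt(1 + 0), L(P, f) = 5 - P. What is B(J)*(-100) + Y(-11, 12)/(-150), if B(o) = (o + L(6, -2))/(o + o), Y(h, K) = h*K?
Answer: 22/25 ≈ 0.88000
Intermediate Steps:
Y(h, K) = K*h
J = 1 (J = sqrt(1) = 1)
B(o) = (-1 + o)/(2*o) (B(o) = (o + (5 - 1*6))/(o + o) = (o + (5 - 6))/((2*o)) = (o - 1)*(1/(2*o)) = (-1 + o)*(1/(2*o)) = (-1 + o)/(2*o))
B(J)*(-100) + Y(-11, 12)/(-150) = ((1/2)*(-1 + 1)/1)*(-100) + (12*(-11))/(-150) = ((1/2)*1*0)*(-100) - 132*(-1/150) = 0*(-100) + 22/25 = 0 + 22/25 = 22/25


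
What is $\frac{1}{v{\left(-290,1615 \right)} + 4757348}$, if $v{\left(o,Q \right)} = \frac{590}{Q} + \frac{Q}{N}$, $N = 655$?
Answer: $\frac{42313}{201297785711} \approx 2.102 \cdot 10^{-7}$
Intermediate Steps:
$v{\left(o,Q \right)} = \frac{590}{Q} + \frac{Q}{655}$
$\frac{1}{v{\left(-290,1615 \right)} + 4757348} = \frac{1}{\left(\frac{590}{1615} + \frac{1}{655} \cdot 1615\right) + 4757348} = \frac{1}{\left(590 \cdot \frac{1}{1615} + \frac{323}{131}\right) + 4757348} = \frac{1}{\left(\frac{118}{323} + \frac{323}{131}\right) + 4757348} = \frac{1}{\frac{119787}{42313} + 4757348} = \frac{1}{\frac{201297785711}{42313}} = \frac{42313}{201297785711}$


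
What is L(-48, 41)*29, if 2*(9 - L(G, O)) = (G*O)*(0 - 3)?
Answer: -85347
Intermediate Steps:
L(G, O) = 9 + 3*G*O/2 (L(G, O) = 9 - G*O*(0 - 3)/2 = 9 - G*O*(-3)/2 = 9 - (-3)*G*O/2 = 9 + 3*G*O/2)
L(-48, 41)*29 = (9 + (3/2)*(-48)*41)*29 = (9 - 2952)*29 = -2943*29 = -85347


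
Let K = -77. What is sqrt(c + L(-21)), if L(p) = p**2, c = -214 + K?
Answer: 5*sqrt(6) ≈ 12.247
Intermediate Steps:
c = -291 (c = -214 - 77 = -291)
sqrt(c + L(-21)) = sqrt(-291 + (-21)**2) = sqrt(-291 + 441) = sqrt(150) = 5*sqrt(6)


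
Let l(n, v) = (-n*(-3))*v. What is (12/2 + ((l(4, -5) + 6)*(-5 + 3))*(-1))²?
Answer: 10404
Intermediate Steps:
l(n, v) = 3*n*v (l(n, v) = (3*n)*v = 3*n*v)
(12/2 + ((l(4, -5) + 6)*(-5 + 3))*(-1))² = (12/2 + ((3*4*(-5) + 6)*(-5 + 3))*(-1))² = (12*(½) + ((-60 + 6)*(-2))*(-1))² = (6 - 54*(-2)*(-1))² = (6 + 108*(-1))² = (6 - 108)² = (-102)² = 10404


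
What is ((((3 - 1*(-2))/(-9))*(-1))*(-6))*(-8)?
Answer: 80/3 ≈ 26.667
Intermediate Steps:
((((3 - 1*(-2))/(-9))*(-1))*(-6))*(-8) = ((((3 + 2)*(-⅑))*(-1))*(-6))*(-8) = (((5*(-⅑))*(-1))*(-6))*(-8) = (-5/9*(-1)*(-6))*(-8) = ((5/9)*(-6))*(-8) = -10/3*(-8) = 80/3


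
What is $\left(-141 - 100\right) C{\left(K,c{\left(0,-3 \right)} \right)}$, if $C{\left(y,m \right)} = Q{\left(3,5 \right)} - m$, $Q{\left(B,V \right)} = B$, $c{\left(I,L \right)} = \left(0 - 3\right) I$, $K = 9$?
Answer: $-723$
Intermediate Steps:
$c{\left(I,L \right)} = - 3 I$
$C{\left(y,m \right)} = 3 - m$
$\left(-141 - 100\right) C{\left(K,c{\left(0,-3 \right)} \right)} = \left(-141 - 100\right) \left(3 - \left(-3\right) 0\right) = - 241 \left(3 - 0\right) = - 241 \left(3 + 0\right) = \left(-241\right) 3 = -723$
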